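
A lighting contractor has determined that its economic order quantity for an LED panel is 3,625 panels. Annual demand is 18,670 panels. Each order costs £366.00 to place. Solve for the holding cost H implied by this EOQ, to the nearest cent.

H ≈ £1.04

The basic EOQ model gives Q* = √(2DS/H); rearrange for the unknown.
From Q* = √(2DS/H): H = 2DS / Q*² = 2 × 18,670 × 366 / 3,625² = 1.0400.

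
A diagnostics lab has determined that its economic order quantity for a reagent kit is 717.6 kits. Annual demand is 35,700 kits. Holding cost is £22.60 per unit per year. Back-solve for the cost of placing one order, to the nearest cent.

S ≈ £163.00

Squaring Q* = √(2DS/H) gives Q*² = 2DS/H.
From Q* = √(2DS/H): S = Q*²H / (2D) = 717.6² × 22.6 / (2 × 35,700) = 162.9953.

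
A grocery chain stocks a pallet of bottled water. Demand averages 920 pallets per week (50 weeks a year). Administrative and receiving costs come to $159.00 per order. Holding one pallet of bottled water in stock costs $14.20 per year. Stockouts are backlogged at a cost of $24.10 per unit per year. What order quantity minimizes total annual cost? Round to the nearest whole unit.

Q* ≈ 1,279 pallets

Annual demand D = 920 × 50 = 46,000.
With planned backorders, Q* = √(2DS/H) · √((H+B)/B).
√(2DS/H) = √(2 × 46,000 × 159 / 14.2) = 1014.959.
√((H+B)/B) = √((14.2+24.1)/24.1) = 1.2606.
Q* ≈ 1279.497.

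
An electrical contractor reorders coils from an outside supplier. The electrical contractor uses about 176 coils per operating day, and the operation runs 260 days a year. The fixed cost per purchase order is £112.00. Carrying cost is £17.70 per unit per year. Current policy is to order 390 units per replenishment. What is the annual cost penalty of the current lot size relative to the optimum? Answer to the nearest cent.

Annual demand D = 176 × 260 = 45,760.
EOQ = √(2DS/H) = √(2 × 45,760 × 112 / 17.7) ≈ 760.99.
Cost at Q* = (D/Q*)S + (Q*/2)H = √(2DSH) ≈ £13,469.57.
Cost at Q = 390: (45,760/390)×112 + (390/2)×17.7 = £13,141.33 + £3,451.50 = £16,592.83.
Excess = £16,592.83 − £13,469.57 = £3,123.27.

Extra cost ≈ £3,123.27 per year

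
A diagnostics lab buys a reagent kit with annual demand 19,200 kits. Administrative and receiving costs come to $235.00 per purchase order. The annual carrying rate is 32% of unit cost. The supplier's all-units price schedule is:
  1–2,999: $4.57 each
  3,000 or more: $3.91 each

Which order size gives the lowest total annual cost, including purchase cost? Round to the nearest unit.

Q* ≈ 3,000 kits

Holding cost per unit per year at price C is H = 0.32·C.
Candidates are each tier's EOQ (if it falls in that tier) and each price-break quantity.
EOQ at $4.57 = 2484.1 (feasible in tier 1): TC = 19,200×$4.57 + (19,200/2484.1)×235 + (2484.1/2)×0.32×$4.57 = $91,376.73.
EOQ at $3.91 = 2685.6 < 3000, so use break Q=3000: TC = 19,200×$3.91 + (19,200/3000.0)×235 + (3000.0/2)×0.32×$3.91 = $78,452.80.
Lowest total cost is $78,452.80 at Q = 3000.0.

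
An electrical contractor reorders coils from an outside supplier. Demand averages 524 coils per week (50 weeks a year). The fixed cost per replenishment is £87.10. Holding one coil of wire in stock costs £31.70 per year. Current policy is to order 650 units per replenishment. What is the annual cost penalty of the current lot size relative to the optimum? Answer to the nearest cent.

Extra cost ≈ £1,785.00 per year

Annual demand D = 524 × 50 = 26,200.
EOQ = √(2DS/H) = √(2 × 26,200 × 87.1 / 31.7) ≈ 379.44.
Cost at Q* = (D/Q*)S + (Q*/2)H = √(2DSH) ≈ £12,028.30.
Cost at Q = 650: (26,200/650)×87.1 + (650/2)×31.7 = £3,510.80 + £10,302.50 = £13,813.30.
Excess = £13,813.30 − £12,028.30 = £1,785.00.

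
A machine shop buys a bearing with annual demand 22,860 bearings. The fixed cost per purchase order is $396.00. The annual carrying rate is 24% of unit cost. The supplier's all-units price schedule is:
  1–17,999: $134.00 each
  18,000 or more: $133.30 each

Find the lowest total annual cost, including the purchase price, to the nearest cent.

TC* ≈ $3,087,370.08

Holding cost per unit per year at price C is H = 0.24·C.
Candidates are each tier's EOQ (if it falls in that tier) and each price-break quantity.
EOQ at $134.00 = 750.3 (feasible in tier 1): TC = 22,860×$134.00 + (22,860/750.3)×396 + (750.3/2)×0.24×$134.00 = $3,087,370.08.
EOQ at $133.30 = 752.3 < 18000, so use break Q=18000: TC = 22,860×$133.30 + (22,860/18000.0)×396 + (18000.0/2)×0.24×$133.30 = $3,335,668.92.
Lowest total cost among the candidates is at Q = 750.3.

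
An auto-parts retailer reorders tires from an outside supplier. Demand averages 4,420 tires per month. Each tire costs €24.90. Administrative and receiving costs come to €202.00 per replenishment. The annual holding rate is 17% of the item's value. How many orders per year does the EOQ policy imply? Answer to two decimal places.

N ≈ 23.57 orders per year

Annual demand D = 4,420 × 12 = 53,040.
Holding cost H = 0.17 × €24.90 = €4.2330 per unit per year.
EOQ = √(2DS/H) = √(2 × 53,040 × 202 / 4.233) ≈ 2249.93.
Orders per year = D / Q* = 53,040 / 2249.93 ≈ 23.574.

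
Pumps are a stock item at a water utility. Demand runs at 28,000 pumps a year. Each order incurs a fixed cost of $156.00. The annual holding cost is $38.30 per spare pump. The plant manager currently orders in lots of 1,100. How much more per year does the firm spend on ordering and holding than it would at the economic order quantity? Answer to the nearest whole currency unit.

Extra cost ≈ $6,744 per year

EOQ = √(2DS/H) = √(2 × 28,000 × 156 / 38.3) ≈ 477.59.
Cost at Q* = (D/Q*)S + (Q*/2)H = √(2DSH) ≈ $18,291.77.
Cost at Q = 1,100: (28,000/1,100)×156 + (1,100/2)×38.3 = $3,970.91 + $21,065.00 = $25,035.91.
Excess = $25,035.91 − $18,291.77 = $6,744.14.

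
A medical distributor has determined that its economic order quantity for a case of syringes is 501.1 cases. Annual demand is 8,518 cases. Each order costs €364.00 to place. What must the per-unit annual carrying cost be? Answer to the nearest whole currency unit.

H ≈ €25

The basic EOQ model gives Q* = √(2DS/H); rearrange for the unknown.
From Q* = √(2DS/H): H = 2DS / Q*² = 2 × 8,518 × 364 / 501.1² = 24.6956.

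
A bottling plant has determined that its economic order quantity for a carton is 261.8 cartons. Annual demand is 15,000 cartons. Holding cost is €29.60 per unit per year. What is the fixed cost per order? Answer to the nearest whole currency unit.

Squaring Q* = √(2DS/H) gives Q*² = 2DS/H.
From Q* = √(2DS/H): S = Q*²H / (2D) = 261.8² × 29.6 / (2 × 15,000) = 67.6254.

S ≈ €68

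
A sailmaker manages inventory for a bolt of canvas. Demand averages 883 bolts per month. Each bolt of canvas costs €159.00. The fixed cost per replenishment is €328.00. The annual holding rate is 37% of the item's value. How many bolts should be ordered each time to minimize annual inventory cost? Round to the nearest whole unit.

Q* ≈ 344 bolts

Annual demand D = 883 × 12 = 10,596.
Holding cost H = 0.37 × €159.00 = €58.8300 per unit per year.
EOQ = √(2DS / H) = √(2 × 10,596 × 328 / 58.83).
= √(6,950,976 / 58.83) = √118,153.5951 ≈ 343.735.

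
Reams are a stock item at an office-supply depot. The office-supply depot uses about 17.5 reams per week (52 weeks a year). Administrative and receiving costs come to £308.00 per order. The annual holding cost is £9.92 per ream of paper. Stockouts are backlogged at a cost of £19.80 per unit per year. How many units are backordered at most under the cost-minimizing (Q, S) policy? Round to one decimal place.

Annual demand D = 17.5 × 52 = 910.
With planned backorders, Q* = √(2DS/H) · √((H+B)/B).
√(2DS/H) = √(2 × 910 × 308 / 9.92) = 237.714.
√((H+B)/B) = √((9.92+19.8)/19.8) = 1.2252.
Q* ≈ 291.237.
S* = Q* · H/(H+B) = 291.237 × 9.92/29.72 ≈ 97.210.

S* ≈ 97.2 reams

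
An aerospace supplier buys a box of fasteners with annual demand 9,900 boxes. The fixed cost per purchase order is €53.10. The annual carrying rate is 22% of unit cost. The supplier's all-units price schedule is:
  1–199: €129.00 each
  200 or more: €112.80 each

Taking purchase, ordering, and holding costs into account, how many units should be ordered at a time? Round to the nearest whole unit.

Holding cost per unit per year at price C is H = 0.22·C.
Candidates are each tier's EOQ (if it falls in that tier) and each price-break quantity.
EOQ at €129.00 = 192.5 (feasible in tier 1): TC = 9,900×€129.00 + (9,900/192.5)×53.1 + (192.5/2)×0.22×€129.00 = €1,282,562.43.
EOQ at €112.80 = 205.8 (feasible in tier 2): TC = 9,900×€112.80 + (9,900/205.8)×53.1 + (205.8/2)×0.22×€112.80 = €1,121,827.94.
Lowest total cost is €1,121,827.94 at Q = 205.8.

Q* ≈ 206 boxes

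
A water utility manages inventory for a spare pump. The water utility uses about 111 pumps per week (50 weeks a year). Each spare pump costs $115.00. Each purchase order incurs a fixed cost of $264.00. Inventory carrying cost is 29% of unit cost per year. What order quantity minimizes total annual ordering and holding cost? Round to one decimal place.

Annual demand D = 111 × 50 = 5,550.
Holding cost H = 0.29 × $115.00 = $33.3500 per unit per year.
EOQ = √(2DS / H) = √(2 × 5,550 × 264 / 33.35).
= √(2,930,400 / 33.35) = √87,868.066 ≈ 296.425.

Q* ≈ 296.4 pumps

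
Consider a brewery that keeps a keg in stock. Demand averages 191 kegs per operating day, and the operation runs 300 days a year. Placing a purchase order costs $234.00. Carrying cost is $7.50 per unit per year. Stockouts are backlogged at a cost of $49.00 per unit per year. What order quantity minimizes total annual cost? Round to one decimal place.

Annual demand D = 191 × 300 = 57,300.
With planned backorders, Q* = √(2DS/H) · √((H+B)/B).
√(2DS/H) = √(2 × 57,300 × 234 / 7.5) = 1890.905.
√((H+B)/B) = √((7.5+49)/49) = 1.0738.
Q* ≈ 2030.466.

Q* ≈ 2,030.5 kegs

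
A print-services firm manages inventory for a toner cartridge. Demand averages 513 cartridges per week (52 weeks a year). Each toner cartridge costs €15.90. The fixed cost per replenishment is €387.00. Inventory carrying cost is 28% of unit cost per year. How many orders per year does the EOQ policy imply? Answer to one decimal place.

Annual demand D = 513 × 52 = 26,676.
Holding cost H = 0.28 × €15.90 = €4.4520 per unit per year.
EOQ = √(2DS/H) = √(2 × 26,676 × 387 / 4.452) ≈ 2153.54.
Orders per year = D / Q* = 26,676 / 2153.54 ≈ 12.387.

N ≈ 12.4 orders per year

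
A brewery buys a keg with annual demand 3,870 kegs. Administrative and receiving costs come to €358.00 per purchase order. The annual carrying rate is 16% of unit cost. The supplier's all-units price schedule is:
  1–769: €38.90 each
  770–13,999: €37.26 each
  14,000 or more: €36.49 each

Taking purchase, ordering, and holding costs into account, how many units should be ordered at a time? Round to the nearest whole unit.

Q* ≈ 770 kegs

Holding cost per unit per year at price C is H = 0.16·C.
Evaluate total cost at each tier's feasible EOQ or, if the EOQ is below the tier, at the tier's minimum quantity.
EOQ at €38.90 = 667.2 (feasible in tier 1): TC = 3,870×€38.90 + (3,870/667.2)×358 + (667.2/2)×0.16×€38.90 = €154,695.86.
EOQ at €37.26 = 681.8 < 770, so use break Q=770: TC = 3,870×€37.26 + (3,870/770.0)×358 + (770.0/2)×0.16×€37.26 = €148,290.71.
EOQ at €36.49 = 688.9 < 14000, so use break Q=14000: TC = 3,870×€36.49 + (3,870/14000.0)×358 + (14000.0/2)×0.16×€36.49 = €182,184.06.
Lowest total cost is €148,290.71 at Q = 770.0.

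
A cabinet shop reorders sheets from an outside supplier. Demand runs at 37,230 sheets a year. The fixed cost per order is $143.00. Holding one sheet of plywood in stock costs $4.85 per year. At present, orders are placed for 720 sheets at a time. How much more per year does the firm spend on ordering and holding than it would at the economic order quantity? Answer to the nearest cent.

EOQ = √(2DS/H) = √(2 × 37,230 × 143 / 4.85) ≈ 1481.69.
Cost at Q* = (D/Q*)S + (Q*/2)H = √(2DSH) ≈ $7,186.22.
Cost at Q = 720: (37,230/720)×143 + (720/2)×4.85 = $7,394.29 + $1,746.00 = $9,140.29.
Excess = $9,140.29 − $7,186.22 = $1,954.07.

Extra cost ≈ $1,954.07 per year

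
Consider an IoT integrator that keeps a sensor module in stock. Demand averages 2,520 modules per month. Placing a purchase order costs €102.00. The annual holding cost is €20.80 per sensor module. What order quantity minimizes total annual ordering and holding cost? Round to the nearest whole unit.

Q* ≈ 545 modules

Annual demand D = 2,520 × 12 = 30,240.
EOQ = √(2DS / H) = √(2 × 30,240 × 102 / 20.8).
= √(6,168,960 / 20.8) = √296,584.6154 ≈ 544.596.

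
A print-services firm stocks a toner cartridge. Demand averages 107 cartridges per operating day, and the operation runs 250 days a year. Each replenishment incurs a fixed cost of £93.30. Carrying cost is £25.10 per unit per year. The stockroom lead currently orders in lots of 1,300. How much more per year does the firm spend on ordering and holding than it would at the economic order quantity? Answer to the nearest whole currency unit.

Extra cost ≈ £7,042 per year

Annual demand D = 107 × 250 = 26,750.
EOQ = √(2DS/H) = √(2 × 26,750 × 93.3 / 25.1) ≈ 445.94.
Cost at Q* = (D/Q*)S + (Q*/2)H = √(2DSH) ≈ £11,193.21.
Cost at Q = 1,300: (26,750/1,300)×93.3 + (1,300/2)×25.1 = £1,919.83 + £16,315.00 = £18,234.83.
Excess = £18,234.83 − £11,193.21 = £7,041.62.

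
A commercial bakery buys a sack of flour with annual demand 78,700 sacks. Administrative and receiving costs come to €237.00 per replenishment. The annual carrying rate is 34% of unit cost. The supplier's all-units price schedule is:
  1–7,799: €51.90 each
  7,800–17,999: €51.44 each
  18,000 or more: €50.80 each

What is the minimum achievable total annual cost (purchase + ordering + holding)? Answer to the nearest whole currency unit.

TC* ≈ €4,110,187

Holding cost per unit per year at price C is H = 0.34·C.
Candidates are each tier's EOQ (if it falls in that tier) and each price-break quantity.
EOQ at €51.90 = 1454.0 (feasible in tier 1): TC = 78,700×€51.90 + (78,700/1454.0)×237 + (1454.0/2)×0.34×€51.90 = €4,110,186.63.
EOQ at €51.44 = 1460.4 < 7800, so use break Q=7800: TC = 78,700×€51.44 + (78,700/7800.0)×237 + (7800.0/2)×0.34×€51.44 = €4,118,928.71.
EOQ at €50.80 = 1469.6 < 18000, so use break Q=18000: TC = 78,700×€50.80 + (78,700/18000.0)×237 + (18000.0/2)×0.34×€50.80 = €4,154,444.22.
Lowest total cost among the candidates is at Q = 1454.0.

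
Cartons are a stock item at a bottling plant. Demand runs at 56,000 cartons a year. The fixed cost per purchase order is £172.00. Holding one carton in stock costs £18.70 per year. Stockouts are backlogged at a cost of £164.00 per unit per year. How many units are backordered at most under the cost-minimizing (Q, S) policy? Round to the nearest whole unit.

S* ≈ 110 cartons

With planned backorders, Q* = √(2DS/H) · √((H+B)/B).
√(2DS/H) = √(2 × 56,000 × 172 / 18.7) = 1014.968.
√((H+B)/B) = √((18.7+164)/164) = 1.0555.
Q* ≈ 1071.272.
S* = Q* · H/(H+B) = 1071.272 × 18.7/182.7 ≈ 109.649.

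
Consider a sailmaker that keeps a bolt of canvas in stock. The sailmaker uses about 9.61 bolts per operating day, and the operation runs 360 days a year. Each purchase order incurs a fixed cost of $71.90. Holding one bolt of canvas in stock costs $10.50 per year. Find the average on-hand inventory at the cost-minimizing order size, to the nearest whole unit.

Average inventory ≈ 109 bolts

Annual demand D = 9.61 × 360 = 3,459.6.
EOQ = √(2DS/H) = √(2 × 3,459.6 × 71.9 / 10.5) ≈ 217.67.
Average inventory = Q*/2 ≈ 217.67 / 2 = 108.835.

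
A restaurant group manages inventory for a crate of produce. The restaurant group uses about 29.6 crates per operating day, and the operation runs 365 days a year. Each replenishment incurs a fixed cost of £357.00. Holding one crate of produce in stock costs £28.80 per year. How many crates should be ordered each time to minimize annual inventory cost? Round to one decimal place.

Annual demand D = 29.6 × 365 = 10,804.
EOQ = √(2DS / H) = √(2 × 10,804 × 357 / 28.8).
= √(7,714,056 / 28.8) = √267,849.1667 ≈ 517.541.

Q* ≈ 517.5 crates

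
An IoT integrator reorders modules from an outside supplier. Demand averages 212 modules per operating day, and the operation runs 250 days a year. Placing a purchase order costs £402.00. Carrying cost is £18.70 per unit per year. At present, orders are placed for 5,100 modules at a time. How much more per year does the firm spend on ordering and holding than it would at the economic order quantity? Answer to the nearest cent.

Extra cost ≈ £23,634.21 per year

Annual demand D = 212 × 250 = 53,000.
EOQ = √(2DS/H) = √(2 × 53,000 × 402 / 18.7) ≈ 1509.54.
Cost at Q* = (D/Q*)S + (Q*/2)H = √(2DSH) ≈ £28,228.43.
Cost at Q = 5,100: (53,000/5,100)×402 + (5,100/2)×18.7 = £4,177.65 + £47,685.00 = £51,862.65.
Excess = £51,862.65 − £28,228.43 = £23,634.21.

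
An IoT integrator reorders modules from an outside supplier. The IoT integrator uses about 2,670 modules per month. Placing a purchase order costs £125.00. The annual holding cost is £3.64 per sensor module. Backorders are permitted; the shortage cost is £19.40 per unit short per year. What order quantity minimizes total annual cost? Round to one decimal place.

Q* ≈ 1,616.6 modules

Annual demand D = 2,670 × 12 = 32,040.
With planned backorders, Q* = √(2DS/H) · √((H+B)/B).
√(2DS/H) = √(2 × 32,040 × 125 / 3.64) = 1483.425.
√((H+B)/B) = √((3.64+19.4)/19.4) = 1.0898.
Q* ≈ 1616.613.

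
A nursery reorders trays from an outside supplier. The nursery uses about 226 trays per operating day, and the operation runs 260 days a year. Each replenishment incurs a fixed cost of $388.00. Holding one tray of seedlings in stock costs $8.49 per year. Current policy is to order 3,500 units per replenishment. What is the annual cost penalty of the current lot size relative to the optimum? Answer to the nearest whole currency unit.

Annual demand D = 226 × 260 = 58,760.
EOQ = √(2DS/H) = √(2 × 58,760 × 388 / 8.49) ≈ 2317.49.
Cost at Q* = (D/Q*)S + (Q*/2)H = √(2DSH) ≈ $19,675.49.
Cost at Q = 3,500: (58,760/3,500)×388 + (3,500/2)×8.49 = $6,513.97 + $14,857.50 = $21,371.47.
Excess = $21,371.47 − $19,675.49 = $1,695.97.

Extra cost ≈ $1,696 per year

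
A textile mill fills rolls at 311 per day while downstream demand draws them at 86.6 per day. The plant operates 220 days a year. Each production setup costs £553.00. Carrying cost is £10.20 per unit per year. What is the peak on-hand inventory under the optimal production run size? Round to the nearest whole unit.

Annual demand D = 86.6 × 220 = 19,052.
Production build-up factor (1 − d/p) = 1 − 86.6/311 = 0.7215.
Q* = √(2DS / (H(1 − d/p))) = √(2 × 19,052 × 553 / (10.2 × 0.7215)).
= √(21,071,512 / 7.3597) ≈ 1692.063.
Maximum inventory = Q*(1 − d/p) = 1692.063 × 0.7215 ≈ 1220.897.

I_max ≈ 1,221 rolls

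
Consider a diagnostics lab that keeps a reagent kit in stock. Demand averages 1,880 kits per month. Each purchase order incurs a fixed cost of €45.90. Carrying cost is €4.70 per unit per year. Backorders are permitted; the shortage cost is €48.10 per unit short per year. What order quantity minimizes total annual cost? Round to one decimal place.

Annual demand D = 1,880 × 12 = 22,560.
With planned backorders, Q* = √(2DS/H) · √((H+B)/B).
√(2DS/H) = √(2 × 22,560 × 45.9 / 4.7) = 663.807.
√((H+B)/B) = √((4.7+48.1)/48.1) = 1.0477.
Q* ≈ 695.483.

Q* ≈ 695.5 kits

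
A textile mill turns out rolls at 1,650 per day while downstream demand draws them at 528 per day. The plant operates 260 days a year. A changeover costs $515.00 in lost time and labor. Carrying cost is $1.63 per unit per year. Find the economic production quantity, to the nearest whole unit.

Annual demand D = 528 × 260 = 137,280.
Production build-up factor (1 − d/p) = 1 − 528/1,650 = 0.6800.
Q* = √(2DS / (H(1 − d/p))) = √(2 × 137,280 × 515 / (1.63 × 0.6800)).
= √(141,398,400 / 1.1084) ≈ 11294.682.

Q* ≈ 11,295 rolls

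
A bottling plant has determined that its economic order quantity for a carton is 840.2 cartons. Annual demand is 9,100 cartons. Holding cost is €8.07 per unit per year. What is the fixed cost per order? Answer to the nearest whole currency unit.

Squaring Q* = √(2DS/H) gives Q*² = 2DS/H.
From Q* = √(2DS/H): S = Q*²H / (2D) = 840.2² × 8.07 / (2 × 9,100) = 313.0167.

S ≈ €313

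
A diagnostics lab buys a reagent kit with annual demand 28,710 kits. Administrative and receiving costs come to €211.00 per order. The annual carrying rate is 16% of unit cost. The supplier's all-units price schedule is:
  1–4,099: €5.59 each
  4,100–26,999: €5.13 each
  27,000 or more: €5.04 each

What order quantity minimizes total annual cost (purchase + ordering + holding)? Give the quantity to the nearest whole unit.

Q* ≈ 4,100 kits

Holding cost per unit per year at price C is H = 0.16·C.
Evaluate total cost at each tier's feasible EOQ or, if the EOQ is below the tier, at the tier's minimum quantity.
EOQ at €5.59 = 3680.5 (feasible in tier 1): TC = 28,710×€5.59 + (28,710/3680.5)×211 + (3680.5/2)×0.16×€5.59 = €163,780.74.
EOQ at €5.13 = 3842.0 < 4100, so use break Q=4100: TC = 28,710×€5.13 + (28,710/4100.0)×211 + (4100.0/2)×0.16×€5.13 = €150,442.45.
EOQ at €5.04 = 3876.1 < 27000, so use break Q=27000: TC = 28,710×€5.04 + (28,710/27000.0)×211 + (27000.0/2)×0.16×€5.04 = €155,809.16.
Lowest total cost is €150,442.45 at Q = 4100.0.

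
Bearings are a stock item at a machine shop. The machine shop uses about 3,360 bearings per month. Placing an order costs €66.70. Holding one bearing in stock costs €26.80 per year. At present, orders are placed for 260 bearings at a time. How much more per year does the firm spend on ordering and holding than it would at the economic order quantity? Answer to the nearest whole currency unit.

Extra cost ≈ €1,821 per year

Annual demand D = 3,360 × 12 = 40,320.
EOQ = √(2DS/H) = √(2 × 40,320 × 66.7 / 26.8) ≈ 447.99.
Cost at Q* = (D/Q*)S + (Q*/2)H = √(2DSH) ≈ €12,006.20.
Cost at Q = 260: (40,320/260)×66.7 + (260/2)×26.8 = €10,343.63 + €3,484.00 = €13,827.63.
Excess = €13,827.63 − €12,006.20 = €1,821.43.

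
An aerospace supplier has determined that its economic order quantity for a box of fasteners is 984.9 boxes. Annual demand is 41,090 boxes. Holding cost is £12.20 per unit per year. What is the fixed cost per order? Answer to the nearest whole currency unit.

S ≈ £144

Invert the EOQ relation Q*² = 2DS/H.
From Q* = √(2DS/H): S = Q*²H / (2D) = 984.9² × 12.2 / (2 × 41,090) = 144.0051.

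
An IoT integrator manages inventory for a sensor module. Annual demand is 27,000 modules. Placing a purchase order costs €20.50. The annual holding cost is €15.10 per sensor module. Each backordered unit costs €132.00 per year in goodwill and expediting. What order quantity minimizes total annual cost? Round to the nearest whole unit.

With planned backorders, Q* = √(2DS/H) · √((H+B)/B).
√(2DS/H) = √(2 × 27,000 × 20.5 / 15.1) = 270.761.
√((H+B)/B) = √((15.1+132)/132) = 1.0556.
Q* ≈ 285.828.

Q* ≈ 286 modules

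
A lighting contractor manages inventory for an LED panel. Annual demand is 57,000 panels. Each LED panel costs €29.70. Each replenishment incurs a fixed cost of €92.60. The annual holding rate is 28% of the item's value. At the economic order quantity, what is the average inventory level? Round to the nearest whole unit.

Holding cost H = 0.28 × €29.70 = €8.3160 per unit per year.
EOQ = √(2DS/H) = √(2 × 57,000 × 92.6 / 8.316) ≈ 1126.68.
Average inventory = Q*/2 ≈ 1126.68 / 2 = 563.340.

Average inventory ≈ 563 panels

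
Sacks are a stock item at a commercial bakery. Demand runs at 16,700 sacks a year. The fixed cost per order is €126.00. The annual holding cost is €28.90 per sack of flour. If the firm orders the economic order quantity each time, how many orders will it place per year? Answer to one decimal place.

The optimal lot size = √(2DS/H) = √(2 × 16,700 × 126 / 28.9) ≈ 381.60.
Orders per year = D / Q* = 16,700 / 381.60 ≈ 43.763.

N ≈ 43.8 orders per year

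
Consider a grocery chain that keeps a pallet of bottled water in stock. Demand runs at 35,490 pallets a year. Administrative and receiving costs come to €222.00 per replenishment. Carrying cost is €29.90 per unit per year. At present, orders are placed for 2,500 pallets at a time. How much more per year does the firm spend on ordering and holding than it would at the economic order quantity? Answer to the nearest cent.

EOQ = √(2DS/H) = √(2 × 35,490 × 222 / 29.9) ≈ 725.95.
Cost at Q* = (D/Q*)S + (Q*/2)H = √(2DSH) ≈ €21,706.01.
Cost at Q = 2,500: (35,490/2,500)×222 + (2,500/2)×29.9 = €3,151.51 + €37,375.00 = €40,526.51.
Excess = €40,526.51 − €21,706.01 = €18,820.50.

Extra cost ≈ €18,820.50 per year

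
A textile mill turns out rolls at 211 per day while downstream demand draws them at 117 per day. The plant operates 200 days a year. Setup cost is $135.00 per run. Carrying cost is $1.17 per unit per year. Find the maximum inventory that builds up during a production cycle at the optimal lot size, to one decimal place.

I_max ≈ 1,551.0 rolls

Annual demand D = 117 × 200 = 23,400.
Production build-up factor (1 − d/p) = 1 − 117/211 = 0.4455.
Q* = √(2DS / (H(1 − d/p))) = √(2 × 23,400 × 135 / (1.17 × 0.4455)).
= √(6,318,000 / 0.5212) ≈ 3481.562.
Maximum inventory = Q*(1 − d/p) = 3481.562 × 0.4455 ≈ 1551.028.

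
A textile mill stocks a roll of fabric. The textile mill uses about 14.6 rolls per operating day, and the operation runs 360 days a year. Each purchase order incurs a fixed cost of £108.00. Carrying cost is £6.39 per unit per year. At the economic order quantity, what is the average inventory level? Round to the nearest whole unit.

Average inventory ≈ 211 rolls

Annual demand D = 14.6 × 360 = 5,256.
The optimal lot size = √(2DS/H) = √(2 × 5,256 × 108 / 6.39) ≈ 421.51.
Average inventory = Q*/2 ≈ 421.51 / 2 = 210.753.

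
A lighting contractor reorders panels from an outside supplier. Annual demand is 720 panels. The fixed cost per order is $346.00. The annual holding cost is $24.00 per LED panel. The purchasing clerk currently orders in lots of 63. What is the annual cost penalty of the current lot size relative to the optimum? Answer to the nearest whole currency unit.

Extra cost ≈ $1,252 per year

EOQ = √(2DS/H) = √(2 × 720 × 346 / 24) ≈ 144.08.
Cost at Q* = (D/Q*)S + (Q*/2)H = √(2DSH) ≈ $3,458.00.
Cost at Q = 63: (720/63)×346 + (63/2)×24 = $3,954.29 + $756.00 = $4,710.29.
Excess = $4,710.29 − $3,458.00 = $1,252.29.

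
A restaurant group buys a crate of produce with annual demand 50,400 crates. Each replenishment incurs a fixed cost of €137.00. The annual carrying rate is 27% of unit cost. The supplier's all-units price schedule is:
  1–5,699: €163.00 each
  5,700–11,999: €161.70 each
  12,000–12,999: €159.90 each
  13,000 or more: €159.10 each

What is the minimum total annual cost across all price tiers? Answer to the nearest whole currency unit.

TC* ≈ €8,239,853

Holding cost per unit per year at price C is H = 0.27·C.
Evaluate total cost at each tier's feasible EOQ or, if the EOQ is below the tier, at the tier's minimum quantity.
EOQ at €163.00 = 560.2 (feasible in tier 1): TC = 50,400×€163.00 + (50,400/560.2)×137 + (560.2/2)×0.27×€163.00 = €8,239,852.80.
EOQ at €161.70 = 562.4 < 5700, so use break Q=5700: TC = 50,400×€161.70 + (50,400/5700.0)×137 + (5700.0/2)×0.27×€161.70 = €8,275,319.52.
EOQ at €159.90 = 565.6 < 12000, so use break Q=12000: TC = 50,400×€159.90 + (50,400/12000.0)×137 + (12000.0/2)×0.27×€159.90 = €8,318,573.40.
EOQ at €159.10 = 567.0 < 13000, so use break Q=13000: TC = 50,400×€159.10 + (50,400/13000.0)×137 + (13000.0/2)×0.27×€159.10 = €8,298,391.64.
Lowest total cost among the candidates is at Q = 560.2.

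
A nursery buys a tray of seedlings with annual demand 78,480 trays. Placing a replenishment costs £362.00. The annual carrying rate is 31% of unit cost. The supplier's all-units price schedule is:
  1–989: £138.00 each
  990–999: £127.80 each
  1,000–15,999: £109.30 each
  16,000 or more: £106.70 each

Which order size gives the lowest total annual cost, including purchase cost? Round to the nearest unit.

Q* ≈ 1,295 trays

Holding cost per unit per year at price C is H = 0.31·C.
For each price level, check whether its EOQ is feasible; otherwise the best quantity at that price is the breakpoint.
Tier 1 (£138.00): EOQ = 1152.5 exceeds tier's upper bound 989, so this tier is dominated.
Tier 2 (£127.80): EOQ = 1197.6 exceeds tier's upper bound 999, so this tier is dominated.
EOQ at £109.30 = 1295.0 (feasible in tier 3): TC = 78,480×£109.30 + (78,480/1295.0)×362 + (1295.0/2)×0.31×£109.30 = £8,621,741.28.
EOQ at £106.70 = 1310.6 < 16000, so use break Q=16000: TC = 78,480×£106.70 + (78,480/16000.0)×362 + (16000.0/2)×0.31×£106.70 = £8,640,207.61.
Lowest total cost is £8,621,741.28 at Q = 1295.0.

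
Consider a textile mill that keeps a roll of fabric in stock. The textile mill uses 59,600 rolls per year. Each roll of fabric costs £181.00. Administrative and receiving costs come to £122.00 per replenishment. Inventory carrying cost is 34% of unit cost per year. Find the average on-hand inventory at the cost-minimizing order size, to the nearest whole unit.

Holding cost H = 0.34 × £181.00 = £61.5400 per unit per year.
Q* = √(2DS/H) = √(2 × 59,600 × 122 / 61.54) ≈ 486.12.
Average inventory = Q*/2 ≈ 486.12 / 2 = 243.058.

Average inventory ≈ 243 rolls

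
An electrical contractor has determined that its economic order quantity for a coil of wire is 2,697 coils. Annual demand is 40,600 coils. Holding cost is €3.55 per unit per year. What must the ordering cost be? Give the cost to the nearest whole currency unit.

Invert the EOQ relation Q*² = 2DS/H.
From Q* = √(2DS/H): S = Q*²H / (2D) = 2,697² × 3.55 / (2 × 40,600) = 318.0052.

S ≈ €318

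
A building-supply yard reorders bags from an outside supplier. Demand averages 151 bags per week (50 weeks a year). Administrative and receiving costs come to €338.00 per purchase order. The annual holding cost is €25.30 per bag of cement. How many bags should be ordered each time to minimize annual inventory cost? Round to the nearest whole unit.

Annual demand D = 151 × 50 = 7,550.
EOQ = √(2DS / H) = √(2 × 7,550 × 338 / 25.3).
= √(5,103,800 / 25.3) = √201,731.2253 ≈ 449.145.

Q* ≈ 449 bags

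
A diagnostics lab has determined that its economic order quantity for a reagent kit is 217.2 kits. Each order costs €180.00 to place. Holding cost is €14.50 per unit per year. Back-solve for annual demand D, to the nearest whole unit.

D ≈ 1,900 kits per year

Squaring Q* = √(2DS/H) gives Q*² = 2DS/H.
From Q* = √(2DS/H): D = Q*²H / (2S) = 217.2² × 14.5 / (2 × 180) = 1900.138.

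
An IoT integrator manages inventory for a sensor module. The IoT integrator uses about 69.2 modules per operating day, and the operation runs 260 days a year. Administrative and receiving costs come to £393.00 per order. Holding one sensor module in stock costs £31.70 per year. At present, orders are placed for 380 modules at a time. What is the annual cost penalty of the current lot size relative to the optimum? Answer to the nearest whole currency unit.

Annual demand D = 69.2 × 260 = 17,992.
EOQ = √(2DS/H) = √(2 × 17,992 × 393 / 31.7) ≈ 667.92.
Cost at Q* = (D/Q*)S + (Q*/2)H = √(2DSH) ≈ £21,172.91.
Cost at Q = 380: (17,992/380)×393 + (380/2)×31.7 = £18,607.52 + £6,023.00 = £24,630.52.
Excess = £24,630.52 − £21,172.91 = £3,457.60.

Extra cost ≈ £3,458 per year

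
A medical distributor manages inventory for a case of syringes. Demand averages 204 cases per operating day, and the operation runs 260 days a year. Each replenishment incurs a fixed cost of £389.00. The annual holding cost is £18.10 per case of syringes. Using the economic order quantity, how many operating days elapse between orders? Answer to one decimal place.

Annual demand D = 204 × 260 = 53,040.
The optimal lot size = √(2DS/H) = √(2 × 53,040 × 389 / 18.1) ≈ 1509.91.
Cycle time = Q*/D × 260 = 1509.91 / 53,040 × 260 ≈ 7.402 days.

T ≈ 7.4 days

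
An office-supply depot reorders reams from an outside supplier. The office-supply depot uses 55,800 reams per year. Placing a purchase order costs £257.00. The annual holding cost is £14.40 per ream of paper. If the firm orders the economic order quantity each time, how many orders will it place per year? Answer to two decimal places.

N ≈ 39.54 orders per year

EOQ = √(2DS/H) = √(2 × 55,800 × 257 / 14.4) ≈ 1411.29.
Orders per year = D / Q* = 55,800 / 1411.29 ≈ 39.538.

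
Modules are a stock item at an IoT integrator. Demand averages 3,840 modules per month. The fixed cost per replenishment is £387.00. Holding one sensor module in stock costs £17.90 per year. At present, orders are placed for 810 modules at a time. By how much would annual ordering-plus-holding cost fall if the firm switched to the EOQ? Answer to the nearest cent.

Annual demand D = 3,840 × 12 = 46,080.
EOQ = √(2DS/H) = √(2 × 46,080 × 387 / 17.9) ≈ 1411.56.
Cost at Q* = (D/Q*)S + (Q*/2)H = √(2DSH) ≈ £25,266.97.
Cost at Q = 810: (46,080/810)×387 + (810/2)×17.9 = £22,016.00 + £7,249.50 = £29,265.50.
Excess = £29,265.50 − £25,266.97 = £3,998.53.

Extra cost ≈ £3,998.53 per year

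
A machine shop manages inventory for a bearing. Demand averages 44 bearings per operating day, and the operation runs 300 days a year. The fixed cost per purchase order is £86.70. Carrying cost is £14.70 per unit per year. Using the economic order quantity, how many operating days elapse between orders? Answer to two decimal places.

Annual demand D = 44 × 300 = 13,200.
EOQ = √(2DS/H) = √(2 × 13,200 × 86.7 / 14.7) ≈ 394.60.
Cycle time = Q*/D × 300 = 394.60 / 13,200 × 300 ≈ 8.968 days.

T ≈ 8.97 days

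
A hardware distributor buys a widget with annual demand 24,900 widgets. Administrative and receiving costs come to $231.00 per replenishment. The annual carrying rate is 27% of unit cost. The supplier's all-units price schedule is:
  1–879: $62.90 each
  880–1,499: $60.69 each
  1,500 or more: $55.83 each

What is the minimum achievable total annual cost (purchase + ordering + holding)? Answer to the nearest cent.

TC* ≈ $1,405,307.18

Holding cost per unit per year at price C is H = 0.27·C.
For each price level, check whether its EOQ is feasible; otherwise the best quantity at that price is the breakpoint.
EOQ at $62.90 = 823.0 (feasible in tier 1): TC = 24,900×$62.90 + (24,900/823.0)×231 + (823.0/2)×0.27×$62.90 = $1,580,187.45.
EOQ at $60.69 = 837.9 < 880, so use break Q=880: TC = 24,900×$60.69 + (24,900/880.0)×231 + (880.0/2)×0.27×$60.69 = $1,524,927.22.
EOQ at $55.83 = 873.6 < 1500, so use break Q=1500: TC = 24,900×$55.83 + (24,900/1500.0)×231 + (1500.0/2)×0.27×$55.83 = $1,405,307.18.
Lowest total cost among the candidates is at Q = 1500.0.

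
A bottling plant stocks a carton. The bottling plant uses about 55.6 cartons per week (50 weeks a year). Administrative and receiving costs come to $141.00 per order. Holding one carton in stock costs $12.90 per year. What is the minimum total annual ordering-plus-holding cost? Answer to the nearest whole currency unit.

TC* ≈ $3,180

Annual demand D = 55.6 × 50 = 2,780.
Q* = √(2DS/H) = √(2 × 2,780 × 141 / 12.9) ≈ 246.52.
At the optimum the two cost components are equal, so total cost = 2·(Q*/2)H = Q*·H.
Minimum total = √(2DSH) = √(2 × 2,780 × 141 × 12.9) ≈ 3180.108.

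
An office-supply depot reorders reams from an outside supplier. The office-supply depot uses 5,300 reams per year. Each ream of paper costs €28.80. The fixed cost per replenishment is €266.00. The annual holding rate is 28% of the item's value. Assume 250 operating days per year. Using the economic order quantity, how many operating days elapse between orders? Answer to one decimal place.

Holding cost H = 0.28 × €28.80 = €8.0640 per unit per year.
The optimal lot size = √(2DS/H) = √(2 × 5,300 × 266 / 8.064) ≈ 591.31.
Cycle time = Q*/D × 250 = 591.31 / 5,300 × 250 ≈ 27.892 days.

T ≈ 27.9 days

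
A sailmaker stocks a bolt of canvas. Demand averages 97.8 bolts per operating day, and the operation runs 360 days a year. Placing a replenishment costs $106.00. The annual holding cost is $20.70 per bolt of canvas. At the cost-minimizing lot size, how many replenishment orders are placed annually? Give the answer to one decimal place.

Annual demand D = 97.8 × 360 = 35,208.
Q* = √(2DS/H) = √(2 × 35,208 × 106 / 20.7) ≈ 600.49.
Orders per year = D / Q* = 35,208 / 600.49 ≈ 58.632.

N ≈ 58.6 orders per year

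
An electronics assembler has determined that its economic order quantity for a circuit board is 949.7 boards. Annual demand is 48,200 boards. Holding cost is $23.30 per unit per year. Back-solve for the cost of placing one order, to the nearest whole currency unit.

Invert the EOQ relation Q*² = 2DS/H.
From Q* = √(2DS/H): S = Q*²H / (2D) = 949.7² × 23.3 / (2 × 48,200) = 217.9976.

S ≈ $218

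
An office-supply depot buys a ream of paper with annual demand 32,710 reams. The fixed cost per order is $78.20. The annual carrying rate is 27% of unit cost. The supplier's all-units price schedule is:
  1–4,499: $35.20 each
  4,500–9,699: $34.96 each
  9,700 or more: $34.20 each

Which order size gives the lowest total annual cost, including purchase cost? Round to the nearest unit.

Holding cost per unit per year at price C is H = 0.27·C.
For each price level, check whether its EOQ is feasible; otherwise the best quantity at that price is the breakpoint.
EOQ at $35.20 = 733.7 (feasible in tier 1): TC = 32,710×$35.20 + (32,710/733.7)×78.2 + (733.7/2)×0.27×$35.20 = $1,158,364.87.
EOQ at $34.96 = 736.2 < 4500, so use break Q=4500: TC = 32,710×$34.96 + (32,710/4500.0)×78.2 + (4500.0/2)×0.27×$34.96 = $1,165,348.23.
EOQ at $34.20 = 744.3 < 9700, so use break Q=9700: TC = 32,710×$34.20 + (32,710/9700.0)×78.2 + (9700.0/2)×0.27×$34.20 = $1,163,730.60.
Lowest total cost is $1,158,364.87 at Q = 733.7.

Q* ≈ 734 reams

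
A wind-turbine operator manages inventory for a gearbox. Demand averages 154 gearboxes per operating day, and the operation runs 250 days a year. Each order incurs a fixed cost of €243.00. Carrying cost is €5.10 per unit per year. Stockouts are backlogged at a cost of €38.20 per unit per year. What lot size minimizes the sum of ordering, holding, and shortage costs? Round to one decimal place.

Q* ≈ 2,039.3 gearboxes

Annual demand D = 154 × 250 = 38,500.
With planned backorders, Q* = √(2DS/H) · √((H+B)/B).
√(2DS/H) = √(2 × 38,500 × 243 / 5.1) = 1915.417.
√((H+B)/B) = √((5.1+38.2)/38.2) = 1.0647.
Q* ≈ 2039.274.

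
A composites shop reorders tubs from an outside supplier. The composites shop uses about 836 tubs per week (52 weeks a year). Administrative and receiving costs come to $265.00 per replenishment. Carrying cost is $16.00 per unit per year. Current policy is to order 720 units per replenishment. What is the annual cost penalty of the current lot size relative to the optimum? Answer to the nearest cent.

Extra cost ≈ $2,560.04 per year

Annual demand D = 836 × 52 = 43,472.
EOQ = √(2DS/H) = √(2 × 43,472 × 265 / 16) ≈ 1200.00.
Cost at Q* = (D/Q*)S + (Q*/2)H = √(2DSH) ≈ $19,200.07.
Cost at Q = 720: (43,472/720)×265 + (720/2)×16 = $16,000.11 + $5,760.00 = $21,760.11.
Excess = $21,760.11 − $19,200.07 = $2,560.04.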